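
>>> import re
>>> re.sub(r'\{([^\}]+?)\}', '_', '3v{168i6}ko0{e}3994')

'3v_ko0_3994'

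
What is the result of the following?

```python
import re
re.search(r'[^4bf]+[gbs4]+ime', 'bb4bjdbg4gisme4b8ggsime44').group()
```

'8ggsime'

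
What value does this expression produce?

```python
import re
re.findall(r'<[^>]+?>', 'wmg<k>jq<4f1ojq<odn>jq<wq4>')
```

Walking the string: at [3:6] → '<k>'; at [8:20] → '<4f1ojq<odn>'; at [22:27] → '<wq4>'.
With no groups in the pattern, `findall` gives back each whole match — 3 here.

['<k>', '<4f1ojq<odn>', '<wq4>']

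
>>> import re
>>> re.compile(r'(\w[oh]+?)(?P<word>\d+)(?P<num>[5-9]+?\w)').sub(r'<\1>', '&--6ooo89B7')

The pattern matches a word character, then one or more of one of [oh] (lazy) (captured); then one or more of a digit (captured as 'word'); then one or more of a character in [5-9] (lazy), then a word character (captured as 'num').
Each match is replaced using the text its own group 1 captured.

'&--<6ooo>7'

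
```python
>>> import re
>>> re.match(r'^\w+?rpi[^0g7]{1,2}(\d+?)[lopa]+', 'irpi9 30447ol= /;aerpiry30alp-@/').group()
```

'irpi9 30447ol'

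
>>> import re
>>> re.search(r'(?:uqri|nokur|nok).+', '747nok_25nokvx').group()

'nok_25nokvx'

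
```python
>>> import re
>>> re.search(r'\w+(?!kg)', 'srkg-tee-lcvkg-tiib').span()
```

`(?!…)`/`(?<!…)` only lets a position through if the neighbouring text does NOT match; no characters are consumed.
`search` walks the string left to right and returns the first match it finds.
The match spans [0:4] → 'srkg'.

(0, 4)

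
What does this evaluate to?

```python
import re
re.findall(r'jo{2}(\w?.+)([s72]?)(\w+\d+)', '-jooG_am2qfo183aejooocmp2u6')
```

[('G_am2qfo183aejooocmp2', '', 'u6')]

Pattern: the literal 'j', then exactly 2 of the literal 'o'; then optionally a word character, then one or more of any character (captured); then optionally one of [s72] (captured); then one or more of a word character, then one or more of a digit (captured).
Walking the string: at [1:27] match 'jooG_am2qfo183aejooocmp2u6', groups = ('G_am2qfo183aejooocmp2', '', 'u6').
With 3 capturing groups, `findall` returns a 3-tuple per match.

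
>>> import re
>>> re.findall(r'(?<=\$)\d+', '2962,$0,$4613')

['0', '4613']

The lookaround is zero-width — it requires the adjacent text to match without consuming it, so the asserted text isn't part of the match.
Scanning left to right: at [6:7] → '0'; at [9:13] → '4613'.
Since nothing is captured, `findall` lists the 2 matched substrings directly.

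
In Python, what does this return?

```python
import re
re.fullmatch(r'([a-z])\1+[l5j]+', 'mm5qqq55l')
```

The backreference `\1` re-matches whatever the first group consumed, character for character.
`re.fullmatch` requires the pattern to consume the entire string.
Here there's no way to consume every character, so the call returns None.

None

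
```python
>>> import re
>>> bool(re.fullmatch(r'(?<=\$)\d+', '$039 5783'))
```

False

`re.fullmatch` is like wrapping the pattern in `^…$` (in single-line mode).
Here the string isn't matched end-to-end, so the call returns None, and `bool(None)` is False.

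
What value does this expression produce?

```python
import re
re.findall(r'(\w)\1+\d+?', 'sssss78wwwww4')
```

`\1` is not a pattern — it's the concrete string captured by group 1, re-applied verbatim.
Matches: at [0:6] match 'sssss7', group 1 = 's'; at [7:13] match 'wwwww4', group 1 = 'w'.
With a single group, `findall` returns only what that group captured — 2 items.

['s', 'w']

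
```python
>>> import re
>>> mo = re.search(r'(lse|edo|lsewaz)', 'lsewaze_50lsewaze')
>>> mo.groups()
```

('lse',)

Alternation isn't longest-match — the leftmost alternative that fits at this position is chosen.
`re.search` tries every starting position until one works.
The match spans [0:3] → 'lse'.
Captured: group 1 = 'lse'.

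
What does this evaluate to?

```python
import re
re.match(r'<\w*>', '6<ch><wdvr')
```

None

`match` is anchored at position 0; if the pattern doesn't fit there, it returns None.
Here the string doesn't start with a match, so the call returns None.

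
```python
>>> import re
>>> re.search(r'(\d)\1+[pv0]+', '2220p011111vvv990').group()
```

`\1` has to match the exact text group 1 already captured.
`re.search` tries every starting position until one works.
The match spans [0:6] → '2220p0'.
Captured: group 1 = '2'.

'2220p0'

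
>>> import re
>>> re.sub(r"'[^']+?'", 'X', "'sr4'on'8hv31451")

Matches: at [0:5] → "'sr4'".
Every occurrence is swapped for 'X'.

"Xon'8hv31451"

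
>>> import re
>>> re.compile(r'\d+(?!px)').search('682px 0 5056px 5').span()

`(?!…)`/`(?<!…)` only lets a position through if the neighbouring text does NOT match; no characters are consumed.
`re.search` scans for the first position where the pattern succeeds.
The match spans [0:2] → '68'.

(0, 2)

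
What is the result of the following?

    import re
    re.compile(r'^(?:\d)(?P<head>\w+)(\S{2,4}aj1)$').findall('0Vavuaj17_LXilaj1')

Pattern: anchored at the start of the string; then a digit (non-capturing group); then one or more of a word character (captured as 'head'); then 2 to 4 of a non-whitespace character, then the literal 'aj1' (captured); then anchored at the end.
Matches: at [0:17] match '0Vavuaj17_LXilaj1', groups = ('Vavuaj17_LX', 'ilaj1').
Multiple groups make `findall` return tuples — one 2-tuple for the one match.

[('Vavuaj17_LX', 'ilaj1')]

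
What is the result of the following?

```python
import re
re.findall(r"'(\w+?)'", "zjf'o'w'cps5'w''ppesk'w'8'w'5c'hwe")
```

['o', 'cps5', 'ppesk', '8', '5c']

Matches: at [3:6] match "'o'", group 1 = 'o'; at [7:13] match "'cps5'", group 1 = 'cps5'; at [15:22] match "'ppesk'", group 1 = 'ppesk'; at [23:26] match "'8'", group 1 = '8'; at [27:31] match "'5c'", group 1 = '5c'.
With a single group, `findall` returns only what that group captured — 5 items.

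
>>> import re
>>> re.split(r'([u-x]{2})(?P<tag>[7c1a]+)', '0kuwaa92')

Pattern: exactly 2 of a character in [u-x] (captured); then one or more of one of [7c1a] (captured as 'tag').
The group in the pattern means `split` returns the separators' captures alongside the pieces.

['0k', 'uw', 'aa', '92']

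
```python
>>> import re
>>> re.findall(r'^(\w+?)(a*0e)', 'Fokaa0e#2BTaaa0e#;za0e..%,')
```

The pattern matches anchored at the start of the string; then one or more of a word character (lazy) (captured); then zero or more of the literal 'a', then the literal '0e' (captured).
Matches: at [0:7] match 'Fokaa0e', groups = ('Fok', 'aa0e').
`findall` packs the 2 group values into a tuple for every match.

[('Fok', 'aa0e')]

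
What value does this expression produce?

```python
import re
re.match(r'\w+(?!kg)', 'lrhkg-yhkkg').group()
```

'lrhkg'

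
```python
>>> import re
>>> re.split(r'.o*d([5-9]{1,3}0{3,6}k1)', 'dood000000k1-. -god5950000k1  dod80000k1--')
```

The pattern matches any character, then zero or more of a literal 'o', then a literal 'd'; then 1 to 3 of a character in [5-9], then 3 to 6 of a literal '0', then the literal 'k1' (captured).
Matches to split on: at [16:28] → 'god5950000k1'; at [30:40] → 'dod80000k1'.
`re.split` interleaves the captured-group text with the surrounding fragments.

['dood000000k1-. -', '5950000k1', '  ', '80000k1', '--']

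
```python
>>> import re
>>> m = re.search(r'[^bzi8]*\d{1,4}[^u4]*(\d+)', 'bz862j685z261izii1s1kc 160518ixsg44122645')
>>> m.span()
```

This matches zero or more of any character except [bzi8], then 1 to 4 of a digit; then zero or more of any character except [u4]; then one or more of a digit (captured).
Unlike `match`, `search` isn't anchored — it looks for the pattern anywhere in the string.
The match spans [2:41] → '862j685z261izii1s1kc 160518ixsg44122645'.
Captured: group 1 = '44122645'.

(2, 41)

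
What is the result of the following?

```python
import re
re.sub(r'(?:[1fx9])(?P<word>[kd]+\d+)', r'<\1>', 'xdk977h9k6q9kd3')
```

'<dk977>h<k6>q<kd3>'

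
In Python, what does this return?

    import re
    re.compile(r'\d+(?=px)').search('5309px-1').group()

'5309'

Lookahead/lookbehind check context without consuming it, so the matched span excludes the asserted characters.
`search` walks the string left to right and returns the first match it finds.
The match spans [0:4] → '5309'.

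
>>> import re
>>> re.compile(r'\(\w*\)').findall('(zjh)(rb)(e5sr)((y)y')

Walking the string: at [0:5] → '(zjh)'; at [5:9] → '(rb)'; at [9:15] → '(e5sr)'; at [16:19] → '(y)'.
Since nothing is captured, `findall` lists the 4 matched substrings directly.

['(zjh)', '(rb)', '(e5sr)', '(y)']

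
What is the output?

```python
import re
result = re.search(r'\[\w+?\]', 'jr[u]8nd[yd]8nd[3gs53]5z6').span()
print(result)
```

(2, 5)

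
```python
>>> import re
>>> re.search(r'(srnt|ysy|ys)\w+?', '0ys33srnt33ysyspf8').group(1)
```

`re.search` scans for the first position where the pattern succeeds.
The match spans [1:4] → 'ys3'.
Captured: group 1 = 'ys'.

'ys'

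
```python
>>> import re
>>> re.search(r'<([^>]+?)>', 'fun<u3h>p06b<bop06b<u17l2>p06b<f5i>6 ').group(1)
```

'u3h'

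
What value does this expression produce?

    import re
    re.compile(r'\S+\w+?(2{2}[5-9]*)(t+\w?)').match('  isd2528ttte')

Pattern: one or more of a non-whitespace character, then one or more of a word character (lazy); then exactly 2 of a literal '2', then zero or more of a character in [5-9] (captured); then one or more of the literal 't', then optionally a word character (captured).
With `match`, the pattern is implicitly anchored at the beginning.
Here the pattern fails at index 0, so the call returns None.

None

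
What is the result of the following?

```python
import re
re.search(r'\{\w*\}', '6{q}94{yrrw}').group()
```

'{q}'

The match spans [1:4] → '{q}'.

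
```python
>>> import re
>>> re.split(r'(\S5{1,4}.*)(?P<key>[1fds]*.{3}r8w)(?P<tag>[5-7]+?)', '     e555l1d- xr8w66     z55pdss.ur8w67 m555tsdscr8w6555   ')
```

['     ', 'e555l1d- xr8w66     z55pdss.ur8w67 m555ts', 'dscr8w', '6', '555   ']

The `?` after the quantifier makes it lazy — it takes as little as possible before letting the rest of the pattern try.
The group in the pattern means `split` returns the separators' captures alongside the pieces.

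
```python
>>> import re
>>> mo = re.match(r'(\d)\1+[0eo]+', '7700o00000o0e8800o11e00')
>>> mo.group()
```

`match` is anchored at position 0; if the pattern doesn't fit there, it returns None.
The match spans [0:13] → '7700o00000o0e'.

'7700o00000o0e'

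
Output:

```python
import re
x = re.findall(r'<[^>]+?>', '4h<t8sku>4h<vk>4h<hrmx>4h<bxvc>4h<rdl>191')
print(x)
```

Scanning left to right: at [2:9] → '<t8sku>'; at [11:15] → '<vk>'; at [17:23] → '<hrmx>'; at [25:31] → '<bxvc>'; at [33:38] → '<rdl>'.
No capturing groups, so `findall` returns the 5 full match strings.

['<t8sku>', '<vk>', '<hrmx>', '<bxvc>', '<rdl>']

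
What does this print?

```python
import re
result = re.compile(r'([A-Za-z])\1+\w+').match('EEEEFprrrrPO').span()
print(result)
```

(0, 12)

`\1` is not a pattern — it's the concrete string captured by group 1, re-applied verbatim.
`re.match` only tries the pattern at the start of the string.
The match spans [0:12] → 'EEEEFprrrrPO'.
Captured: group 1 = 'E'.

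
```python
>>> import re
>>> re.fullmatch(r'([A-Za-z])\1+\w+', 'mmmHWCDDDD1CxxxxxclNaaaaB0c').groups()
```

The match spans [0:27] → 'mmmHWCDDDD1CxxxxxclNaaaaB0c'.
Captured: group 1 = 'm'.

('m',)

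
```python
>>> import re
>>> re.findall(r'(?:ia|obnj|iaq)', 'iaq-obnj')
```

['ia', 'obnj']

`|` is ordered: at each position the engine commits to the first alternative that works.
`findall` yields the raw match text (2 of them) because the pattern has no groups.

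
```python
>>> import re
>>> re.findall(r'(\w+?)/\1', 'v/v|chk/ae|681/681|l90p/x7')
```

After group 1 captures some text, `\1` only succeeds where that same text appears again.
Matches: at [0:3] match 'v/v', group 1 = 'v'; at [11:18] match '681/681', group 1 = '681'.
Because there's exactly one group, `findall` drops the full match and keeps group 1 from each hit.

['v', '681']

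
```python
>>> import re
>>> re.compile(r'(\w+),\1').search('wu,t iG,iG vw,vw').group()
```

`\1` has to match the exact text group 1 already captured.
`search` walks the string left to right and returns the first match it finds.
The match spans [5:10] → 'iG,iG'.
Captured: group 1 = 'iG'.

'iG,iG'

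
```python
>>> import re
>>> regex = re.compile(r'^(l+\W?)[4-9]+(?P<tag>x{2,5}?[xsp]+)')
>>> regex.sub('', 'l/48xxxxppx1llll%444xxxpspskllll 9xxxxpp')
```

'1llll%444xxxpspskllll 9xxxxpp'

This matches anchored at the start of the string; then one or more of a literal 'l', then optionally a non-word character (captured); then one or more of a character in [4-9]; then 2 to 5 of a literal 'x' (lazy), then one or more of one of [xsp] (captured as 'tag').
Every occurrence is swapped for ''.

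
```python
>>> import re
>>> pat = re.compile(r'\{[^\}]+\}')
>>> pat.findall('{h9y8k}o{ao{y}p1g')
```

Walking the string: at [0:7] → '{h9y8k}'; at [8:14] → '{ao{y}'.
`findall` yields the raw match text (2 of them) because the pattern has no groups.

['{h9y8k}', '{ao{y}']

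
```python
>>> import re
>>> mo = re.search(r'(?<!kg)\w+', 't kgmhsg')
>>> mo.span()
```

The negative lookahead/lookbehind blocks any match where the forbidden context is present.
`re.search` scans for the first position where the pattern succeeds.
The match spans [0:1] → 't'.

(0, 1)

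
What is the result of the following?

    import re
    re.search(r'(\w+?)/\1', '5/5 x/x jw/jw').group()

After group 1 captures some text, `\1` only succeeds where that same text appears again.
`search` walks the string left to right and returns the first match it finds.
The match spans [0:3] → '5/5'.
Captured: group 1 = '5'.

'5/5'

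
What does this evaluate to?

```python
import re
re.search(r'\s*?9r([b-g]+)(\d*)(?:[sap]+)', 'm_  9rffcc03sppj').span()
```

This matches zero or more of whitespace (lazy), then the literal '9r'; then one or more of a character in [b-g] (captured); then zero or more of a digit (captured); then one or more of one of [sap] (non-capturing group).
The match spans [2:15] → '  9rffcc03spp'.

(2, 15)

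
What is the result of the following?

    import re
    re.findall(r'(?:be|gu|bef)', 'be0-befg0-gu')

Branches in `(...|...)` are attempted left-to-right; the first branch that allows the whole pattern to succeed is taken.
Matches: at [0:2] → 'be'; at [4:6] → 'be'; at [10:12] → 'gu'.
`findall` yields the raw match text (3 of them) because the pattern has no groups.

['be', 'be', 'gu']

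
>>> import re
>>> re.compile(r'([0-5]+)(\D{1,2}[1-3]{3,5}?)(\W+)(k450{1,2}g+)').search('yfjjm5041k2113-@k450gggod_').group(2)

'k2113'

Pattern: one or more of a character in [0-5] (captured); then 1 to 2 of a non-digit, then 3 to 5 of a character in [1-3] (lazy) (captured); then one or more of a non-word character (captured); then the literal 'k45', then 1 to 2 of a literal '0', then one or more of a literal 'g' (captured).
`search` walks the string left to right and returns the first match it finds.
The match spans [5:23] → '5041k2113-@k450ggg'.
Captured: group 1 = '5041', group 2 = 'k2113', group 3 = '-@', group 4 = 'k450ggg'.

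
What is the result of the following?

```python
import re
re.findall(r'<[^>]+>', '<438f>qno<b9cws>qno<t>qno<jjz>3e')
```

['<438f>', '<b9cws>', '<t>', '<jjz>']

`findall` yields the raw match text (4 of them) because the pattern has no groups.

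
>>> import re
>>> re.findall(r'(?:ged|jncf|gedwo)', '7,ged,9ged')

['ged', 'ged']

Walking the string: at [2:5] → 'ged'; at [7:10] → 'ged'.
No capturing groups, so `findall` returns the 2 full match strings.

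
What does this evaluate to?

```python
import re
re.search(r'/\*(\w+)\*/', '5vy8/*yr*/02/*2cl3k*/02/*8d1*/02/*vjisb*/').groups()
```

('yr',)

Unlike `match`, `search` isn't anchored — it looks for the pattern anywhere in the string.
The match spans [4:10] → '/*yr*/'.
Captured: group 1 = 'yr'.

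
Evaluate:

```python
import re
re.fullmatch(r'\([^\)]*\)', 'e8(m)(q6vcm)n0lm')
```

For `fullmatch`, every character of the input must be accounted for by the pattern.
Here the string isn't matched end-to-end, so the call returns None.

None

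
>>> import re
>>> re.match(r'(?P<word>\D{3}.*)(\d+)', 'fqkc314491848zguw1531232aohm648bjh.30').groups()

This matches exactly 3 of a non-digit, then zero or more of any character (captured as 'word'); then one or more of a digit (captured).
`re.match` won't scan ahead — the pattern has to work from the very first character.
The match spans [0:37] → 'fqkc314491848zguw1531232aohm648bjh.30'.
Captured: group 1 = 'fqkc314491848zguw1531232aohm648bjh.3', group 2 = '0'.

('fqkc314491848zguw1531232aohm648bjh.3', '0')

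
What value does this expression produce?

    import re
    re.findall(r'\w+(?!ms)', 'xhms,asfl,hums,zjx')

Because the assertion is negative and zero-width, positions next to the forbidden text are skipped.
With no groups in the pattern, `findall` gives back each whole match — 4 here.

['xhms', 'asfl', 'hums', 'zjx']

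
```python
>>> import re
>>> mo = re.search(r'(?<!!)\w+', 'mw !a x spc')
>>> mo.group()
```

`(?!…)`/`(?<!…)` only lets a position through if the neighbouring text does NOT match; no characters are consumed.
The match spans [0:2] → 'mw'.

'mw'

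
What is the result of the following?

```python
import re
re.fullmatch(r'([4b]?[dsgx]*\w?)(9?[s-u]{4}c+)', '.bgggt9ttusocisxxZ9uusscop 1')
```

None

This matches optionally one of [4b], then zero or more of one of [dsgx], then optionally a word character (captured); then optionally a literal '9', then exactly 4 of a character in [s-u], then one or more of a literal 'c' (captured).
For `fullmatch`, every character of the input must be accounted for by the pattern.
Here the string isn't matched end-to-end, so the call returns None.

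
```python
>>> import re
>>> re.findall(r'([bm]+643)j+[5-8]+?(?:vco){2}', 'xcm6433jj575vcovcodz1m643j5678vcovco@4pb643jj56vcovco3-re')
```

This matches one or more of one of [bm], then the literal '643' (captured); then one or more of a literal 'j'; then one or more of a character in [5-8] (lazy), then the literal 'vco' repeated 2 times.
One capturing group, so `findall` returns just the captured substring from each match — 2 in all.

['m643', 'b643']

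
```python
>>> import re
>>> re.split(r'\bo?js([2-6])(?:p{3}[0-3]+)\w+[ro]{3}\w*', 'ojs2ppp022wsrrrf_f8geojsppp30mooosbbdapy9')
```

['', '2', '']

This matches a word boundary (`\b`, zero-width); then optionally a literal 'o', then the literal 'js'; then a character in [2-6] (captured); then exactly 3 of the literal 'p', then one or more of a character in [0-3] (non-capturing group); then one or more of a word character, then exactly 3 of one of [ro], then zero or more of a word character.
Matches to split on: at [0:41] → 'ojs2ppp022wsrrrf_f8geojsppp30mooosbbdapy9'.
The group in the pattern means `split` returns the separators' captures alongside the pieces.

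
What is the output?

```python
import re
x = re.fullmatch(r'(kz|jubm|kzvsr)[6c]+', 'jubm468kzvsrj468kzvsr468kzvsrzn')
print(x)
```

None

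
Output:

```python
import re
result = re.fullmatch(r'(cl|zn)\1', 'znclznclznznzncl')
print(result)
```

The backreference `\1` re-matches whatever the first group consumed, character for character.
`fullmatch` succeeds only if the pattern covers the string from start to end.
Here the pattern can't cover the whole string, so the call returns None.

None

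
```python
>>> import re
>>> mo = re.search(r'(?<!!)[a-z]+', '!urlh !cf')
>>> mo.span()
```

The negative lookaround is zero-width — it rules out positions where the adjacent text would match, without consuming anything.
`re.search` scans for the first position where the pattern succeeds.
The match spans [2:5] → 'rlh'.

(2, 5)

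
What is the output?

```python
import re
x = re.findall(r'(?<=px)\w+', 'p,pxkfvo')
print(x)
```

['kfvo']

Lookahead/lookbehind check context without consuming it, so the matched span excludes the asserted characters.
Walking the string: at [4:8] → 'kfvo'.
`findall` yields the raw match text (1 of them) because the pattern has no groups.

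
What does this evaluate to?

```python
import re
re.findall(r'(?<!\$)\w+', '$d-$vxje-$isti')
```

A negative assertion filters positions out without eating any characters.
No capturing groups, so `findall` returns the 2 full match strings.

['xje', 'sti']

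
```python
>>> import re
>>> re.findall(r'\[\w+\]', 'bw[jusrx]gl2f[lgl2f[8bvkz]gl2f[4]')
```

Scanning left to right: at [2:9] → '[jusrx]'; at [19:26] → '[8bvkz]'; at [30:33] → '[4]'.
`findall` yields the raw match text (3 of them) because the pattern has no groups.

['[jusrx]', '[8bvkz]', '[4]']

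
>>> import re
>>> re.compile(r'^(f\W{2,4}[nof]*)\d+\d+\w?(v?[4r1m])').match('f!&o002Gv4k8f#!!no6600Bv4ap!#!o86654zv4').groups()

('f!&o', 'v4')

The match spans [0:10] → 'f!&o002Gv4'.
Captured: group 1 = 'f!&o', group 2 = 'v4'.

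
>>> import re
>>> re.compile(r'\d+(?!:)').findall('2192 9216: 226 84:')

['2192', '921', '226', '8']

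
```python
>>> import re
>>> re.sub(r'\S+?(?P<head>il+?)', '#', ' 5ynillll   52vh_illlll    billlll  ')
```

' #lll   #llll    #llll  '

The pattern matches one or more of a non-whitespace character (lazy); then a literal 'i', then one or more of a literal 'l' (lazy) (captured as 'head').
Matches: at [1:6] → '5ynil'; at [12:19] → '52vh_il'; at [27:30] → 'bil'.
Each match is replaced by '#'.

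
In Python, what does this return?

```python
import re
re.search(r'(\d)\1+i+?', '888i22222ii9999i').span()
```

(0, 4)

A backreference is literal: `\1` must see the identical characters the first group matched.
`re.search` scans for the first position where the pattern succeeds.
The match spans [0:4] → '888i'.
Captured: group 1 = '8'.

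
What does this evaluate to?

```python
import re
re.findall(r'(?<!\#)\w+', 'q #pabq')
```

['q', 'abq']

The negative lookaround is zero-width — it rules out positions where the adjacent text would match, without consuming anything.
Scanning left to right: at [0:1] → 'q'; at [4:7] → 'abq'.
With no groups in the pattern, `findall` gives back each whole match — 2 here.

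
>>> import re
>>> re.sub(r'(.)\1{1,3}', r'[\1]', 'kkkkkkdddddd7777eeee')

'[k][k][d][d][7][e]'

A backreference is literal: `\1` must see the identical characters the first group matched.
The replacement refers to a captured group, so each match is rewritten using its own captured text.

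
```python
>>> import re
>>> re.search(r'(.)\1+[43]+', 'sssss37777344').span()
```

(0, 6)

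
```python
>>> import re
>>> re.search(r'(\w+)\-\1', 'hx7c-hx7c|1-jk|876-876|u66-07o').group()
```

'hx7c-hx7c'

The backreference `\1` re-matches whatever the first group consumed, character for character.
Unlike `match`, `search` isn't anchored — it looks for the pattern anywhere in the string.
The match spans [0:9] → 'hx7c-hx7c'.
Captured: group 1 = 'hx7c'.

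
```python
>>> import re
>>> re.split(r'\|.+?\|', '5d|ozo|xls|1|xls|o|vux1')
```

Lazy quantifiers expand one character at a time until the remainder of the pattern can match.
Matches to split on: at [2:7] → '|ozo|'; at [10:13] → '|1|'; at [16:19] → '|o|'.
`split` removes every match and returns the 4 fragments in between.

['5d', 'xls', 'xls', 'vux1']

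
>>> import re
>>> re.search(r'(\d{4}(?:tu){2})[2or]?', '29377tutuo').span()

(1, 10)

Pattern: exactly 4 of a digit, then the literal 'tu' repeated 2 times (captured); then optionally one of [2or].
Unlike `match`, `search` isn't anchored — it looks for the pattern anywhere in the string.
The match spans [1:10] → '9377tutuo'.
Captured: group 1 = '9377tutu'.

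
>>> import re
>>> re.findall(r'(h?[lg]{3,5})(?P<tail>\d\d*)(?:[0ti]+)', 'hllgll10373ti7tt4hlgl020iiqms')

[('hllgll', '10373'), ('hlgl', '020')]

The pattern matches optionally a literal 'h', then 3 to 5 of one of [lg] (captured); then a digit, then zero or more of a digit (captured as 'tail'); then one or more of one of [0ti] (non-capturing group).
Walking the string: at [0:13] match 'hllgll10373ti', groups = ('hllgll', '10373'); at [17:26] match 'hlgl020ii', groups = ('hlgl', '020').
`findall` packs the 2 group values into a tuple for every match.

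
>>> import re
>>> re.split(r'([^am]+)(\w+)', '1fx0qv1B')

['', '1fx0qv1', 'B', '']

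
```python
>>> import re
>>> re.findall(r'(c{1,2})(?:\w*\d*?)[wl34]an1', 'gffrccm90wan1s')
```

['cc']

This matches 1 to 2 of a literal 'c' (captured); then zero or more of a word character, then zero or more of a digit (lazy) (non-capturing group); then one of [wl34], then the literal 'an1'.
Matches: at [4:13] match 'ccm90wan1', group 1 = 'cc'.
One capturing group, so `findall` returns just the captured substring from the one match — 1 in all.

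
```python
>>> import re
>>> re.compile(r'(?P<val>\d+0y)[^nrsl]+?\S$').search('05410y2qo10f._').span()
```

(0, 14)

Pattern: one or more of a digit, then the literal '0y' (captured as 'val'); then one or more of any character except [nrsl] (lazy), then a non-whitespace character; then anchored at the end.
`re.search` scans for the first position where the pattern succeeds.
The match spans [0:14] → '05410y2qo10f._'.
Captured: group 1 = '05410y'.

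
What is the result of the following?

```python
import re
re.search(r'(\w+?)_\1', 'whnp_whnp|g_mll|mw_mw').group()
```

'whnp_whnp'

`\1` has to match the exact text group 1 already captured.
`re.search` tries every starting position until one works.
The match spans [0:9] → 'whnp_whnp'.
Captured: group 1 = 'whnp'.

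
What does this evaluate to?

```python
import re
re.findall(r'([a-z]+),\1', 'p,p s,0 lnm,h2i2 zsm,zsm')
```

['p', 'zsm']

`\1` is not a pattern — it's the concrete string captured by group 1, re-applied verbatim.
Because there's exactly one group, `findall` drops the full match and keeps group 1 from each hit.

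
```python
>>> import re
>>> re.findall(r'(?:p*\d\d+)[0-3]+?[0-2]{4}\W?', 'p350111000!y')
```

Pattern: zero or more of the literal 'p', then a digit, then one or more of a digit (non-capturing group); then one or more of a character in [0-3] (lazy); then exactly 4 of a character in [0-2], then optionally a non-word character.
Matches: at [0:11] → 'p350111000!'.
`findall` yields the raw match text (1 of them) because the pattern has no groups.

['p350111000!']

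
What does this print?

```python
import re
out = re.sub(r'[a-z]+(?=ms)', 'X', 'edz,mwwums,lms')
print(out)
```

edz,Xms,Xms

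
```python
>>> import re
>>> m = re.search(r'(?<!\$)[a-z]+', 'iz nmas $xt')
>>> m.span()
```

(0, 2)

The negative lookahead/lookbehind blocks any match where the forbidden context is present.
The match spans [0:2] → 'iz'.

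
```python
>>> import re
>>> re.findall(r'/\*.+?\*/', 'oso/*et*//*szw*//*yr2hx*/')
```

Matches: at [3:9] → '/*et*/'; at [9:16] → '/*szw*/'; at [16:25] → '/*yr2hx*/'.
`findall` yields the raw match text (3 of them) because the pattern has no groups.

['/*et*/', '/*szw*/', '/*yr2hx*/']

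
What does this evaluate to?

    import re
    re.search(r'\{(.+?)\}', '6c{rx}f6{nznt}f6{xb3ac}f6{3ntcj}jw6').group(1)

Because the quantifier is non-greedy, it stops expanding at the earliest point where the rest of the pattern can succeed.
`re.search` tries every starting position until one works.
The match spans [2:6] → '{rx}'.
Captured: group 1 = 'rx'.

'rx'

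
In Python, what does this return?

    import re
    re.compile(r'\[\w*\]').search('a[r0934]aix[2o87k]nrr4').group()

The match spans [1:8] → '[r0934]'.

'[r0934]'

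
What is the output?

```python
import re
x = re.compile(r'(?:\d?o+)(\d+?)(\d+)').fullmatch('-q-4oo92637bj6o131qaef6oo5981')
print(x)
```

None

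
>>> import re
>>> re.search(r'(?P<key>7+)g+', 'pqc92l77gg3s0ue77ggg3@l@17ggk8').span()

(6, 10)

Pattern: one or more of a literal '7' (captured as 'key'); then one or more of a literal 'g'.
`re.search` tries every starting position until one works.
The match spans [6:10] → '77gg'.
Captured: group 1 = '77'.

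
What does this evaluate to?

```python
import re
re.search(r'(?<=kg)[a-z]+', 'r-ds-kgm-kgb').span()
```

Lookahead/lookbehind check context without consuming it, so the matched span excludes the asserted characters.
`re.search` tries every starting position until one works.
The match spans [7:8] → 'm'.

(7, 8)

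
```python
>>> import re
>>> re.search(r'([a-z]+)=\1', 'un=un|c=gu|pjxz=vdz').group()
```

'un=un'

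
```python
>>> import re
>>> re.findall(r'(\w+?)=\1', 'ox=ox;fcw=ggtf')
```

['ox']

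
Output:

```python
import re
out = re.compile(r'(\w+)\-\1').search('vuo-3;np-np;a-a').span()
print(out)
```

(6, 11)

The backreference `\1` re-matches whatever the first group consumed, character for character.
Unlike `match`, `search` isn't anchored — it looks for the pattern anywhere in the string.
The match spans [6:11] → 'np-np'.
Captured: group 1 = 'np'.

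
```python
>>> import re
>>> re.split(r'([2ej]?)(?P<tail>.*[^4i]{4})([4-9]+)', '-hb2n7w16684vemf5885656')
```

With a capturing group present, the delimiter's captured portion is kept in the result list.

['', '', '-hb2n7w16684vemf588565', '6', '']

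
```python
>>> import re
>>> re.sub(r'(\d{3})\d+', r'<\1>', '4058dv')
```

'<405>dv'

The pattern matches exactly 3 of a digit (captured); then one or more of a digit.
`\1` in the replacement pulls in group 1's text for each match.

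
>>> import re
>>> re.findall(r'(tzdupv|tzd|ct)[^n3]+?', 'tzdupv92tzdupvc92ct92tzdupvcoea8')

['tzdupv', 'tzdupv', 'ct', 'tzdupv']

The regex engine tests alternatives in the order written; an earlier branch that matches wins even if a later one would match more.
With a single group, `findall` returns only what that group captured — 4 items.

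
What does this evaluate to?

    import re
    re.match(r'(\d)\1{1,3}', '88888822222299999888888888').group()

'8888'

The backreference `\1` re-matches whatever the first group consumed, character for character.
`re.match` only tries the pattern at the start of the string.
The match spans [0:4] → '8888'.
Captured: group 1 = '8'.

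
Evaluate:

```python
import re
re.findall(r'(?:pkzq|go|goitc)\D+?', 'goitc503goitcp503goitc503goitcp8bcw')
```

`|` is ordered: at each position the engine commits to the first alternative that works.
No capturing groups, so `findall` returns the 4 full match strings.

['goi', 'goi', 'goi', 'goi']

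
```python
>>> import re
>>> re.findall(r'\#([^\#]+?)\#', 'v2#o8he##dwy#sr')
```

Matches: at [2:8] match '#o8he#', group 1 = 'o8he'; at [8:13] match '#dwy#', group 1 = 'dwy'.
One capturing group, so `findall` returns just the captured substring from each match — 2 in all.

['o8he', 'dwy']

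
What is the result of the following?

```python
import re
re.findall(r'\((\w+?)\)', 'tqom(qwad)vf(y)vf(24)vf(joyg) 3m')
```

['qwad', 'y', '24', 'joyg']

Because there's exactly one group, `findall` drops the full match and keeps group 1 from each hit.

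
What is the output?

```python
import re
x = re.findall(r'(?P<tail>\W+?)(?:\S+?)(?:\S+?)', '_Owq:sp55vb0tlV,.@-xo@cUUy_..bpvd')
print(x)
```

[':', ',', '-', '@', '.']

The `?` after the quantifier makes it lazy — it takes as little as possible before letting the rest of the pattern try.
One capturing group, so `findall` returns just the captured substring from each match — 5 in all.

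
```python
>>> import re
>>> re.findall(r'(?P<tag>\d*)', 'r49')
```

Pattern: zero or more of a digit (captured as 'tag').
Matches: at [0:0] match '', group 1 = ''; at [1:3] match '49', group 1 = '49'; at [3:3] match '', group 1 = ''.
With a single group, `findall` returns only what that group captured — 3 items.

['', '49', '']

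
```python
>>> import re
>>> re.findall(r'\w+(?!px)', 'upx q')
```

['upx', 'q']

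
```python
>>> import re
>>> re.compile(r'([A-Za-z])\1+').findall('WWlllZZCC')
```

['W', 'l', 'Z', 'C']

`\1` has to match the exact text group 1 already captured.
With a single group, `findall` returns only what that group captured — 4 items.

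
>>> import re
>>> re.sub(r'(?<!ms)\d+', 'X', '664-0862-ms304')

'X-X-ms3X'

Because the assertion is negative and zero-width, positions next to the forbidden text are skipped.
Matches: at [0:3] → '664'; at [4:8] → '0862'; at [12:14] → '04'.
`sub` substitutes 'X' at each match site.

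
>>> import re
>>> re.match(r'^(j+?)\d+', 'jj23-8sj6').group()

This matches anchored at the start of the string; then one or more of a literal 'j' (lazy) (captured); then one or more of a digit.
`re.match` only tries the pattern at the start of the string.
The match spans [0:4] → 'jj23'.
Captured: group 1 = 'jj'.

'jj23'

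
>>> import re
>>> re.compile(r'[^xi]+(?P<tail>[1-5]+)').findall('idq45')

One capturing group, so `findall` returns just the captured substring from the one match — 1 in all.

['5']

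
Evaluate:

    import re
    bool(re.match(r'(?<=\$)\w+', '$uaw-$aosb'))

The `(?=…)`/`(?<=…)` assertion just peeks at neighbouring text; it doesn't advance the match position.
`re.match` only tries the pattern at the start of the string.
Here the string doesn't start with a match, so the call returns None, and `bool(None)` is False.

False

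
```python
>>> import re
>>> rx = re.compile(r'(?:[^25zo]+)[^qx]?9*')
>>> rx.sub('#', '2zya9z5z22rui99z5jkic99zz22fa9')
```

The pattern matches one or more of any character except [25zo] (non-capturing group); then optionally any character except [qx], then zero or more of a literal '9'.
`sub` substitutes '#' at each match site.

'2z#5z22#5#z22#'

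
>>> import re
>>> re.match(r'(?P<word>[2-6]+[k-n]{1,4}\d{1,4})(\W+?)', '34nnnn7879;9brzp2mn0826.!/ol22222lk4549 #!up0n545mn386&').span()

Pattern: one or more of a character in [2-6], then 1 to 4 of a character in [k-n], then 1 to 4 of a digit (captured as 'word'); then one or more of a non-word character (lazy) (captured).
`re.match` won't scan ahead — the pattern has to work from the very first character.
The match spans [0:11] → '34nnnn7879;'.
Captured: group 1 = '34nnnn7879', group 2 = ';'.

(0, 11)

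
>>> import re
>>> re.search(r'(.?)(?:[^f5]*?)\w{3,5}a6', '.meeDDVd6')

None

Pattern: optionally any character (captured); then zero or more of any character except [f5] (lazy) (non-capturing group); then 3 to 5 of a word character, then the literal 'a6'.
`re.search` scans for the first position where the pattern succeeds.
Here nothing in the string fits, so the call returns None.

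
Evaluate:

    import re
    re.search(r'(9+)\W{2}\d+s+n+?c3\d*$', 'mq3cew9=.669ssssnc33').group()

'9=.669ssssnc33'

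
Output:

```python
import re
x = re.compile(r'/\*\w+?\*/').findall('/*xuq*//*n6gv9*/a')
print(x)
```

['/*xuq*/', '/*n6gv9*/']

No capturing groups, so `findall` returns the 2 full match strings.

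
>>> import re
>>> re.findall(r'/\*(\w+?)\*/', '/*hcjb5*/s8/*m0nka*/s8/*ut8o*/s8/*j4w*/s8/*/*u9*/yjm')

['hcjb5', 'm0nka', 'ut8o', 'j4w', 'u9']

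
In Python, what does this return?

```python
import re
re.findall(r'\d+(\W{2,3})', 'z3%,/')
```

['%,/']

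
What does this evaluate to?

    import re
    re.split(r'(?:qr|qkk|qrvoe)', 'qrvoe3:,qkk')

Branches in `(...|...)` are attempted left-to-right; the first branch that allows the whole pattern to succeed is taken.
Matches to split on: at [0:2] → 'qr'; at [8:11] → 'qkk'.
Splitting on the pattern gives 3 pieces.

['', 'voe3:,', '']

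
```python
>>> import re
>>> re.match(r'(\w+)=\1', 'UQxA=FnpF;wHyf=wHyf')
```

None

`re.match` won't scan ahead — the pattern has to work from the very first character.
Here the string doesn't start with a match, so the call returns None.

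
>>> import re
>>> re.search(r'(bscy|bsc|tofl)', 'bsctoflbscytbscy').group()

'bsc'

`re.search` tries every starting position until one works.
The match spans [0:3] → 'bsc'.
Captured: group 1 = 'bsc'.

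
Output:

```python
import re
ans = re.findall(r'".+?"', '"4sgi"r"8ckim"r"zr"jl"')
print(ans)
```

A `+?`/`*?`/`{m,n}?` starts at its minimum and grows only as far as needed for what follows to match.
`findall` yields the raw match text (3 of them) because the pattern has no groups.

['"4sgi"', '"8ckim"', '"zr"']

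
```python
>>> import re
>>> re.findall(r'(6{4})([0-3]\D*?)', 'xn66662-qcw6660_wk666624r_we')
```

[('6666', '2'), ('6666', '2')]

This matches exactly 4 of a literal '6' (captured); then a character in [0-3], then zero or more of a non-digit (lazy) (captured).
Scanning left to right: at [2:7] match '66662', groups = ('6666', '2'); at [18:23] match '66662', groups = ('6666', '2').
`findall` packs the 2 group values into a tuple for every match.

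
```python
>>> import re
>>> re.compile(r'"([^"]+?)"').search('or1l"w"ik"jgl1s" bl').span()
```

The match spans [4:7] → '"w"'.

(4, 7)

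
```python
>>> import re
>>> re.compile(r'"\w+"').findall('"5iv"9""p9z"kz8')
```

Scanning left to right: at [0:5] → '"5iv"'; at [7:12] → '"p9z"'.
No capturing groups, so `findall` returns the 2 full match strings.

['"5iv"', '"p9z"']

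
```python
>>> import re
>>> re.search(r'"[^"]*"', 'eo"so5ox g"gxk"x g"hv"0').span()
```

(2, 11)

`search` walks the string left to right and returns the first match it finds.
The match spans [2:11] → '"so5ox g"'.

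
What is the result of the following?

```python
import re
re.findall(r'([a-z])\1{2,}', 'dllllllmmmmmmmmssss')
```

['l', 'm', 's']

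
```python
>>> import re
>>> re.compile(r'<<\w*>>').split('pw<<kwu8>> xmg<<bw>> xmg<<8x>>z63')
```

['pw', ' xmg', ' xmg', 'z63']

Each match becomes a cut point; 4 segments remain.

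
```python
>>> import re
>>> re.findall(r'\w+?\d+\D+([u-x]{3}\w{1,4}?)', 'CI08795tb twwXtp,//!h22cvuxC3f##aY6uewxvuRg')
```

['vuxC', 'xvuR']

With the lazy modifier that quantifier settles for the fewest repetitions that let the rest of the pattern succeed (the atoms after it are unaffected and can still be greedy).
With a single group, `findall` returns only what that group captured — 2 items.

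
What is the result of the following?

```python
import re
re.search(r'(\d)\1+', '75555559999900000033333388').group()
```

'555555'

After group 1 captures some text, `\1` only succeeds where that same text appears again.
`re.search` tries every starting position until one works.
The match spans [1:7] → '555555'.
Captured: group 1 = '5'.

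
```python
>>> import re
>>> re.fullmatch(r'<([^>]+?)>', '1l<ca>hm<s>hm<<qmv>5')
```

None

`fullmatch` succeeds only if the pattern covers the string from start to end.
Here there's no way to consume every character, so the call returns None.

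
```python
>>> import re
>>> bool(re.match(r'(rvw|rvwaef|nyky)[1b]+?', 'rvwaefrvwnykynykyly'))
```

False

`re.match` won't scan ahead — the pattern has to work from the very first character.
Here position 0 doesn't satisfy it, so the call returns None, and `bool(None)` is False.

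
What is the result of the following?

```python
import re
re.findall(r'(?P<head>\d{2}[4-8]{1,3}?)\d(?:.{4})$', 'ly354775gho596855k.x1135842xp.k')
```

The pattern matches exactly 2 of a digit, then 1 to 3 of a character in [4-8] (lazy) (captured as 'head'); then a digit; then exactly 4 of any character (non-capturing group); then anchored at the end.
Walking the string: at [21:31] match '135842xp.k', group 1 = '13584'.
`findall` collects group 1 from the one match (1 total).

['13584']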